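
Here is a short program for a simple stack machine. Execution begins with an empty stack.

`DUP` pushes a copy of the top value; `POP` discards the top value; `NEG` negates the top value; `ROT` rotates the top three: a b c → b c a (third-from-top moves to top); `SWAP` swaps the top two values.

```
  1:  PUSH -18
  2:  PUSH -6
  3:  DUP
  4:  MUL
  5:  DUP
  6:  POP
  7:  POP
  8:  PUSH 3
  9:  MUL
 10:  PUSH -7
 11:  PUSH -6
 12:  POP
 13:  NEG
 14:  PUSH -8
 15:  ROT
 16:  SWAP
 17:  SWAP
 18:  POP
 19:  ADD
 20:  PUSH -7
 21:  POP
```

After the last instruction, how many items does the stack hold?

PUSH -18 : -18
PUSH -6  : -18 -6
DUP      : -18 -6 -6
MUL      : -18 36
DUP      : -18 36 36
POP      : -18 36
POP      : -18
PUSH 3   : -18 3
MUL      : -54
PUSH -7  : -54 -7
PUSH -6  : -54 -7 -6
POP      : -54 -7
NEG      : -54 7
PUSH -8  : -54 7 -8
ROT      : 7 -8 -54
SWAP     : 7 -54 -8
SWAP     : 7 -8 -54
POP      : 7 -8
ADD      : -1
PUSH -7  : -1 -7
POP      : -1

1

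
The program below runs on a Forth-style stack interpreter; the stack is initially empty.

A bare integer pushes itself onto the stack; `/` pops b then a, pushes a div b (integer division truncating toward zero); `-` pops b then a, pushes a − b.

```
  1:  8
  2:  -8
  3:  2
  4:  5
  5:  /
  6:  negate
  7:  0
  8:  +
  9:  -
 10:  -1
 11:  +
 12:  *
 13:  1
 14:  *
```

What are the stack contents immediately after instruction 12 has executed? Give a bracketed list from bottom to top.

[-72]

8       8
-8      8 -8
2       8 -8 2
5       8 -8 2 5
/       8 -8 0
negate  8 -8 0
0       8 -8 0 0
+       8 -8 0
-       8 -8
-1      8 -8 -1
+       8 -9
*       -72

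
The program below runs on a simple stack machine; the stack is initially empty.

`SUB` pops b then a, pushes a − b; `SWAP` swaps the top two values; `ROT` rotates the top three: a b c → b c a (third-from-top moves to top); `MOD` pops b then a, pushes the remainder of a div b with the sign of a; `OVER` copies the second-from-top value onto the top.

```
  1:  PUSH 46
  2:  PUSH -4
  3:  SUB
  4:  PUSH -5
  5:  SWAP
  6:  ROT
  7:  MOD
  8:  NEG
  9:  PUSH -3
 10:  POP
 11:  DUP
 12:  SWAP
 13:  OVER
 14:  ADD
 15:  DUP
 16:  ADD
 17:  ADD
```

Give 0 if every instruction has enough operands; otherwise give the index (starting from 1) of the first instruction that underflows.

6

PUSH 46 -> 46
PUSH -4 -> 46 -4
SUB     -> 50
PUSH -5 -> 50 -5
SWAP    -> -5 50
ROT  — needs 3 operands, stack has 2 → underflow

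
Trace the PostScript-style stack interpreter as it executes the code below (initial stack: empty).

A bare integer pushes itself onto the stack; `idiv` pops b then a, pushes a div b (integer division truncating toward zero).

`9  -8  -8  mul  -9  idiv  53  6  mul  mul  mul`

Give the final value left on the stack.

9    : [9]
-8   : [9, -8]
-8   : [9, -8, -8]
mul  : [9, 64]
-9   : [9, 64, -9]
idiv : [9, -7]
53   : [9, -7, 53]
6    : [9, -7, 53, 6]
mul  : [9, -7, 318]
mul  : [9, -2226]
mul  : [-20034]

-20034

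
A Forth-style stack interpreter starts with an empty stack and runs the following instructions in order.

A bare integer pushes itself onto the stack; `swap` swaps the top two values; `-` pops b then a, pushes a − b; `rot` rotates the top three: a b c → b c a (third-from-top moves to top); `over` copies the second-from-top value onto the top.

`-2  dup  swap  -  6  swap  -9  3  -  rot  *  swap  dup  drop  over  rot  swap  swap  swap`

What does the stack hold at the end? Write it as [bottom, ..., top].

[0, -72, -72]

-2    -2
dup   -2 -2
swap  -2 -2
-     0
6     0 6
swap  6 0
-9    6 0 -9
3     6 0 -9 3
-     6 0 -12
rot   0 -12 6
*     0 -72
swap  -72 0
dup   -72 0 0
drop  -72 0
over  -72 0 -72
rot   0 -72 -72
swap  0 -72 -72
swap  0 -72 -72
swap  0 -72 -72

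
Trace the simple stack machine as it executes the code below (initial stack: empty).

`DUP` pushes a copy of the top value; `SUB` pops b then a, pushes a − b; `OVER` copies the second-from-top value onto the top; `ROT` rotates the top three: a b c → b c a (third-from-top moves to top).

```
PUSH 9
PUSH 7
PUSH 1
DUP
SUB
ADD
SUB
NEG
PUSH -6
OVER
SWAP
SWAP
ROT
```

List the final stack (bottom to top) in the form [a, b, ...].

[-6, -2, -2]

PUSH 9  : [9]
PUSH 7  : [9, 7]
PUSH 1  : [9, 7, 1]
DUP     : [9, 7, 1, 1]
SUB     : [9, 7, 0]
ADD     : [9, 7]
SUB     : [2]
NEG     : [-2]
PUSH -6 : [-2, -6]
OVER    : [-2, -6, -2]
SWAP    : [-2, -2, -6]
SWAP    : [-2, -6, -2]
ROT     : [-6, -2, -2]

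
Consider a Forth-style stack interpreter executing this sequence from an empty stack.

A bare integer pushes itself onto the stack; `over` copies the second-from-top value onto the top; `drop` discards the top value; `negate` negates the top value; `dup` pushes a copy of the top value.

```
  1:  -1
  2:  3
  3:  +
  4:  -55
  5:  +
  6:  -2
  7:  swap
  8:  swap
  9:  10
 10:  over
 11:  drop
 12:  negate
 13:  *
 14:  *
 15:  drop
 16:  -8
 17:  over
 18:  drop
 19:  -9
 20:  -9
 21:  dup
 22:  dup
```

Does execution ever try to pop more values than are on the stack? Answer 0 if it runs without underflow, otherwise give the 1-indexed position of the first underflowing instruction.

-1     -> [-1]
3      -> [-1, 3]
+      -> [2]
-55    -> [2, -55]
+      -> [-53]
-2     -> [-53, -2]
swap   -> [-2, -53]
swap   -> [-53, -2]
10     -> [-53, -2, 10]
over   -> [-53, -2, 10, -2]
drop   -> [-53, -2, 10]
negate -> [-53, -2, -10]
*      -> [-53, 20]
*      -> [-1060]
drop   -> []
-8     -> [-8]
over  — needs 2 operands, stack has 1 → underflow

17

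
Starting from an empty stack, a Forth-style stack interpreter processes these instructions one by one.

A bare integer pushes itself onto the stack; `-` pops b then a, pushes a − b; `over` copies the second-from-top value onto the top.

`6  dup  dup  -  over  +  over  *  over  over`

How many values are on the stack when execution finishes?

4

6    : 6
dup  : 6 6
dup  : 6 6 6
-    : 6 0
over : 6 0 6
+    : 6 6
over : 6 6 6
*    : 6 36
over : 6 36 6
over : 6 36 6 36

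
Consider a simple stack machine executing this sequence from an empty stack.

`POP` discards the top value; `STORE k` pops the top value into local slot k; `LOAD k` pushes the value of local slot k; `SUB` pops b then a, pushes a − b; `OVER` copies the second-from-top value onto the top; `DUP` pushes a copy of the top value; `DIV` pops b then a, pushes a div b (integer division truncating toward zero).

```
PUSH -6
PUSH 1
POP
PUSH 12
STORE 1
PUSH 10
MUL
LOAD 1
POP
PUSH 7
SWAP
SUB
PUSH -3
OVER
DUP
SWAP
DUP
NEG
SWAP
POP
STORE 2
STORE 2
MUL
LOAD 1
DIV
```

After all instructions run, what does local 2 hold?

PUSH -6 -> -6
PUSH 1  -> -6 1
POP     -> -6
PUSH 12 -> -6 12
STORE 1 -> -6
PUSH 10 -> -6 10
MUL     -> -60
LOAD 1  -> -60 12
POP     -> -60
PUSH 7  -> -60 7
SWAP    -> 7 -60
SUB     -> 67
PUSH -3 -> 67 -3
OVER    -> 67 -3 67
DUP     -> 67 -3 67 67
SWAP    -> 67 -3 67 67
DUP     -> 67 -3 67 67 67
NEG     -> 67 -3 67 67 -67
SWAP    -> 67 -3 67 -67 67
POP     -> 67 -3 67 -67
STORE 2 -> 67 -3 67
STORE 2 -> 67 -3
MUL     -> -201
LOAD 1  -> -201 12
DIV     -> -16

67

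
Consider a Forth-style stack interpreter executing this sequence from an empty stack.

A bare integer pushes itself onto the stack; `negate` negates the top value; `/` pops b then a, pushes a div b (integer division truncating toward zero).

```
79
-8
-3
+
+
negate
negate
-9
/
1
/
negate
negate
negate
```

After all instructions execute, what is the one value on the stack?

7

79     : [79]
-8     : [79, -8]
-3     : [79, -8, -3]
+      : [79, -11]
+      : [68]
negate : [-68]
negate : [68]
-9     : [68, -9]
/      : [-7]
1      : [-7, 1]
/      : [-7]
negate : [7]
negate : [-7]
negate : [7]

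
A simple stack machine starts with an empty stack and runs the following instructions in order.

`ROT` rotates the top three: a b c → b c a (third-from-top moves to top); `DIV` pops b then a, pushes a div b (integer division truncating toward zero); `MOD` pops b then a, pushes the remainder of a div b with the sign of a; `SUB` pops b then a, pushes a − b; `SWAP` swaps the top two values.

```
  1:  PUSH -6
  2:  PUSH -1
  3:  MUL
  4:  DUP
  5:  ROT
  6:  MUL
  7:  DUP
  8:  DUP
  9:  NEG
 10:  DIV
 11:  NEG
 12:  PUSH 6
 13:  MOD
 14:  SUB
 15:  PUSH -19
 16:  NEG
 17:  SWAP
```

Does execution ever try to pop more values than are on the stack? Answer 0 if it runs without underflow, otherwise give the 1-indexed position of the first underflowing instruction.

PUSH -6 -> -6
PUSH -1 -> -6 -1
MUL     -> 6
DUP     -> 6 6
ROT  — needs 3 operands, stack has 2 → underflow

5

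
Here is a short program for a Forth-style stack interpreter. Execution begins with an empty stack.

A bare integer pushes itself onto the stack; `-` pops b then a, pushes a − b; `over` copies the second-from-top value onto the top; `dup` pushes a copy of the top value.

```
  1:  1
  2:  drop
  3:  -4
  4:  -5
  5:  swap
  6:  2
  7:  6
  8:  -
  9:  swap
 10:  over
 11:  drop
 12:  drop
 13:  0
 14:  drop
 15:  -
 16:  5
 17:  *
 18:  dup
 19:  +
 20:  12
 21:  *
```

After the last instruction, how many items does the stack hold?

1    -> [1]
drop -> []
-4   -> [-4]
-5   -> [-4, -5]
swap -> [-5, -4]
2    -> [-5, -4, 2]
6    -> [-5, -4, 2, 6]
-    -> [-5, -4, -4]
swap -> [-5, -4, -4]
over -> [-5, -4, -4, -4]
drop -> [-5, -4, -4]
drop -> [-5, -4]
0    -> [-5, -4, 0]
drop -> [-5, -4]
-    -> [-1]
5    -> [-1, 5]
*    -> [-5]
dup  -> [-5, -5]
+    -> [-10]
12   -> [-10, 12]
*    -> [-120]

1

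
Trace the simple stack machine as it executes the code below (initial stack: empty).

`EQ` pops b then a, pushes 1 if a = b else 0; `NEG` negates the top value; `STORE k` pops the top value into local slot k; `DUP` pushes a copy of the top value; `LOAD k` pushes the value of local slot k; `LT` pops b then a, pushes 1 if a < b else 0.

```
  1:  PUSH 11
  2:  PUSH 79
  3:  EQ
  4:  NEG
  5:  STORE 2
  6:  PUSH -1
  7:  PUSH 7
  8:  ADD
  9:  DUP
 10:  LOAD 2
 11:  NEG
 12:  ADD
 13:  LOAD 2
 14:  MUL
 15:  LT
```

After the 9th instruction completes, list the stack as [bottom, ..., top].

PUSH 11  [11]
PUSH 79  [11, 79]
EQ       [0]
NEG      [0]
STORE 2  []
PUSH -1  [-1]
PUSH 7   [-1, 7]
ADD      [6]
DUP      [6, 6]

[6, 6]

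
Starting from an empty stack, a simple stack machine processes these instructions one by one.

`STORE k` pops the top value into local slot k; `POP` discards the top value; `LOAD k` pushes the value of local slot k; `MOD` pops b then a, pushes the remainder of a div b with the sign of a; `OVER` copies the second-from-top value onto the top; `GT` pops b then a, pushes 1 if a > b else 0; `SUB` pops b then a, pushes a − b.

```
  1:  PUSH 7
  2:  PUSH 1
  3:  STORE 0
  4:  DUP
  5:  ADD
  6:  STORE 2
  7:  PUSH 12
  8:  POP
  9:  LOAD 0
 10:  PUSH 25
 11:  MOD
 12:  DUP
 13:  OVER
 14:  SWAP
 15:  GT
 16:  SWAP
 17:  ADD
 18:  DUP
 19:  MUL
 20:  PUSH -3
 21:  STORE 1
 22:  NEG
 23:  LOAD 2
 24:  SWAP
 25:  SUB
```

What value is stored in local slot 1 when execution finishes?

PUSH 7   7
PUSH 1   7 1
STORE 0  7
DUP      7 7
ADD      14
STORE 2  (empty)
PUSH 12  12
POP      (empty)
LOAD 0   1
PUSH 25  1 25
MOD      1
DUP      1 1
OVER     1 1 1
SWAP     1 1 1
GT       1 0
SWAP     0 1
ADD      1
DUP      1 1
MUL      1
PUSH -3  1 -3
STORE 1  1
NEG      -1
LOAD 2   -1 14
SWAP     14 -1
SUB      15

-3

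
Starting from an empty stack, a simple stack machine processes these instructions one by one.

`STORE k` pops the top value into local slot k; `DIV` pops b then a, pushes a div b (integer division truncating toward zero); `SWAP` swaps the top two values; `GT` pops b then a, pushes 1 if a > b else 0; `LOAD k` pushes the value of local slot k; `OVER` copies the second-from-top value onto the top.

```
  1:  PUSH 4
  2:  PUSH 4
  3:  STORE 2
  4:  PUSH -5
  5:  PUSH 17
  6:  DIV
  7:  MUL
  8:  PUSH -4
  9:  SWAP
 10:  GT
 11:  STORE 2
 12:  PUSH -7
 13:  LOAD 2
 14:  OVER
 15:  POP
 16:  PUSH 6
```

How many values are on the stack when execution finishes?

PUSH 4  -> [4]
PUSH 4  -> [4, 4]
STORE 2 -> [4]
PUSH -5 -> [4, -5]
PUSH 17 -> [4, -5, 17]
DIV     -> [4, 0]
MUL     -> [0]
PUSH -4 -> [0, -4]
SWAP    -> [-4, 0]
GT      -> [0]
STORE 2 -> []
PUSH -7 -> [-7]
LOAD 2  -> [-7, 0]
OVER    -> [-7, 0, -7]
POP     -> [-7, 0]
PUSH 6  -> [-7, 0, 6]

3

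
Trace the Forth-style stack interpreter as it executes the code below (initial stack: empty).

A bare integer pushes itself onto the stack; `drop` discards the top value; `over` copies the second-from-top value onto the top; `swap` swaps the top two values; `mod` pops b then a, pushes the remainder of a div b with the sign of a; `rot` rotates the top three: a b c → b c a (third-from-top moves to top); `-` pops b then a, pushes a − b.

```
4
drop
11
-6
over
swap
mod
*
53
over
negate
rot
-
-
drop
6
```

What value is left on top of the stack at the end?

4      : 4
drop   : (empty)
11     : 11
-6     : 11 -6
over   : 11 -6 11
swap   : 11 11 -6
mod    : 11 5
*      : 55
53     : 55 53
over   : 55 53 55
negate : 55 53 -55
rot    : 53 -55 55
-      : 53 -110
-      : 163
drop   : (empty)
6      : 6

6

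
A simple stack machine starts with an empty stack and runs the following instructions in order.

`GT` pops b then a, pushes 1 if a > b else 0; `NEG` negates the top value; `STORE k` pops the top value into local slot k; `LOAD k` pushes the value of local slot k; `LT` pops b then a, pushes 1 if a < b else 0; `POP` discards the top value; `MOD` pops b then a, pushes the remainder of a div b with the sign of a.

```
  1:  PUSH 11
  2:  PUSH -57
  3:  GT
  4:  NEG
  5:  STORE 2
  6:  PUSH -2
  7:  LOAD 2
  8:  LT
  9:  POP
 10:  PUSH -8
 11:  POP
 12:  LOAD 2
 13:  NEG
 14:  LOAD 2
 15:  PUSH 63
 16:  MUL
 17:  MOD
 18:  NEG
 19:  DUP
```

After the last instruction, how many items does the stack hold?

2

PUSH 11  : [11]
PUSH -57 : [11, -57]
GT       : [1]
NEG      : [-1]
STORE 2  : []
PUSH -2  : [-2]
LOAD 2   : [-2, -1]
LT       : [1]
POP      : []
PUSH -8  : [-8]
POP      : []
LOAD 2   : [-1]
NEG      : [1]
LOAD 2   : [1, -1]
PUSH 63  : [1, -1, 63]
MUL      : [1, -63]
MOD      : [1]
NEG      : [-1]
DUP      : [-1, -1]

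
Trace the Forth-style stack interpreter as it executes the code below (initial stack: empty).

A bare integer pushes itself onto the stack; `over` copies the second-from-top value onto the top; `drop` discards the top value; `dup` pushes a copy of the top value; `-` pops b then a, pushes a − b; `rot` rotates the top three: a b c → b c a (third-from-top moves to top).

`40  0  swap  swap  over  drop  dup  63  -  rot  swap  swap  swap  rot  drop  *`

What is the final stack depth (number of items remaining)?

40    40
0     40 0
swap  0 40
swap  40 0
over  40 0 40
drop  40 0
dup   40 0 0
63    40 0 0 63
-     40 0 -63
rot   0 -63 40
swap  0 40 -63
swap  0 -63 40
swap  0 40 -63
rot   40 -63 0
drop  40 -63
*     -2520

1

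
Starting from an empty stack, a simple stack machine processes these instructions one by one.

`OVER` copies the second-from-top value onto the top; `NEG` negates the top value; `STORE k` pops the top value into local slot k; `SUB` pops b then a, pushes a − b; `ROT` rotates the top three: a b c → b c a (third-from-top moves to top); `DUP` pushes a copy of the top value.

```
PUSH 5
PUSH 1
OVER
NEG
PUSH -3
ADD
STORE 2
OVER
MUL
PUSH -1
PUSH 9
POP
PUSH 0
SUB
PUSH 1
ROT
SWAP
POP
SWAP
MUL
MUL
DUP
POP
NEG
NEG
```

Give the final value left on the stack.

PUSH 5  : [5]
PUSH 1  : [5, 1]
OVER    : [5, 1, 5]
NEG     : [5, 1, -5]
PUSH -3 : [5, 1, -5, -3]
ADD     : [5, 1, -8]
STORE 2 : [5, 1]
OVER    : [5, 1, 5]
MUL     : [5, 5]
PUSH -1 : [5, 5, -1]
PUSH 9  : [5, 5, -1, 9]
POP     : [5, 5, -1]
PUSH 0  : [5, 5, -1, 0]
SUB     : [5, 5, -1]
PUSH 1  : [5, 5, -1, 1]
ROT     : [5, -1, 1, 5]
SWAP    : [5, -1, 5, 1]
POP     : [5, -1, 5]
SWAP    : [5, 5, -1]
MUL     : [5, -5]
MUL     : [-25]
DUP     : [-25, -25]
POP     : [-25]
NEG     : [25]
NEG     : [-25]

-25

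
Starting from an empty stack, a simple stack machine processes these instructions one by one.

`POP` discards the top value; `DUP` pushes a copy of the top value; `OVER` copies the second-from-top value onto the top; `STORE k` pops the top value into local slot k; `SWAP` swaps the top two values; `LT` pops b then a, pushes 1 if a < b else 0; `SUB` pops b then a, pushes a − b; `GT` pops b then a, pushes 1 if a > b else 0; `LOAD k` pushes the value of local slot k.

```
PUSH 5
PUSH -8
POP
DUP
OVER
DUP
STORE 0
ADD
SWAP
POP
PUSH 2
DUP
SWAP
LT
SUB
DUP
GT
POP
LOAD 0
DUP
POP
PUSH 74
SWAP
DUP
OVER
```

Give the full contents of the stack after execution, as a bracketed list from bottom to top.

[74, 5, 5, 5]

PUSH 5  -> [5]
PUSH -8 -> [5, -8]
POP     -> [5]
DUP     -> [5, 5]
OVER    -> [5, 5, 5]
DUP     -> [5, 5, 5, 5]
STORE 0 -> [5, 5, 5]
ADD     -> [5, 10]
SWAP    -> [10, 5]
POP     -> [10]
PUSH 2  -> [10, 2]
DUP     -> [10, 2, 2]
SWAP    -> [10, 2, 2]
LT      -> [10, 0]
SUB     -> [10]
DUP     -> [10, 10]
GT      -> [0]
POP     -> []
LOAD 0  -> [5]
DUP     -> [5, 5]
POP     -> [5]
PUSH 74 -> [5, 74]
SWAP    -> [74, 5]
DUP     -> [74, 5, 5]
OVER    -> [74, 5, 5, 5]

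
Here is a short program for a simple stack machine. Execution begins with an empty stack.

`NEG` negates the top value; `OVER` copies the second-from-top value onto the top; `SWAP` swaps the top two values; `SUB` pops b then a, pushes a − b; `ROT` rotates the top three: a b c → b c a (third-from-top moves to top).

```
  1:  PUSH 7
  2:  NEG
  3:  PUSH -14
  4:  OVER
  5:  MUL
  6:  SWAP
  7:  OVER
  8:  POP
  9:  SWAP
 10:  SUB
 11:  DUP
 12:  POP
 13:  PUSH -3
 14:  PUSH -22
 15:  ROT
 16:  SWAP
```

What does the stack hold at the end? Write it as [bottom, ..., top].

[-3, -105, -22]

PUSH 7   : 7
NEG      : -7
PUSH -14 : -7 -14
OVER     : -7 -14 -7
MUL      : -7 98
SWAP     : 98 -7
OVER     : 98 -7 98
POP      : 98 -7
SWAP     : -7 98
SUB      : -105
DUP      : -105 -105
POP      : -105
PUSH -3  : -105 -3
PUSH -22 : -105 -3 -22
ROT      : -3 -22 -105
SWAP     : -3 -105 -22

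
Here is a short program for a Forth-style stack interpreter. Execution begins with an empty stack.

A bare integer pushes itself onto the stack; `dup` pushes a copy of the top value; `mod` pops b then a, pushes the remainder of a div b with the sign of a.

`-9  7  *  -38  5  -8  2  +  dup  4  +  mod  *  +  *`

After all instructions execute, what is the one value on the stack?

-9  : [-9]
7   : [-9, 7]
*   : [-63]
-38 : [-63, -38]
5   : [-63, -38, 5]
-8  : [-63, -38, 5, -8]
2   : [-63, -38, 5, -8, 2]
+   : [-63, -38, 5, -6]
dup : [-63, -38, 5, -6, -6]
4   : [-63, -38, 5, -6, -6, 4]
+   : [-63, -38, 5, -6, -2]
mod : [-63, -38, 5, 0]
*   : [-63, -38, 0]
+   : [-63, -38]
*   : [2394]

2394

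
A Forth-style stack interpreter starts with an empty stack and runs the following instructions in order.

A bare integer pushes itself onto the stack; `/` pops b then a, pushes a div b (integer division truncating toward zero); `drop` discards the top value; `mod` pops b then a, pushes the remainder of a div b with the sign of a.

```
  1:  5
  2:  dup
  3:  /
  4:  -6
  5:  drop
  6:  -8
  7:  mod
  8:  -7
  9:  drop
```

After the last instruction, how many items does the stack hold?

1

5    : [5]
dup  : [5, 5]
/    : [1]
-6   : [1, -6]
drop : [1]
-8   : [1, -8]
mod  : [1]
-7   : [1, -7]
drop : [1]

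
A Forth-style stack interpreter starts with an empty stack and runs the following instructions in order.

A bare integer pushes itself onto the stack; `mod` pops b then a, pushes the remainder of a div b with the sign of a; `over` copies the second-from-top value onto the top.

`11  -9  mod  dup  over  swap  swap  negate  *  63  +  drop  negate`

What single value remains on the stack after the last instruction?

-2

11     : [11]
-9     : [11, -9]
mod    : [2]
dup    : [2, 2]
over   : [2, 2, 2]
swap   : [2, 2, 2]
swap   : [2, 2, 2]
negate : [2, 2, -2]
*      : [2, -4]
63     : [2, -4, 63]
+      : [2, 59]
drop   : [2]
negate : [-2]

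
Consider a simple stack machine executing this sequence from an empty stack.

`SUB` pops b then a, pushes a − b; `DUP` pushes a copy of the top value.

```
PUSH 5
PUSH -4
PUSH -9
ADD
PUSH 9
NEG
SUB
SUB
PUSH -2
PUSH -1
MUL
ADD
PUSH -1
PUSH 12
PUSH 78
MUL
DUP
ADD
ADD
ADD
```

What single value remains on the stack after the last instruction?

1882

PUSH 5  -> [5]
PUSH -4 -> [5, -4]
PUSH -9 -> [5, -4, -9]
ADD     -> [5, -13]
PUSH 9  -> [5, -13, 9]
NEG     -> [5, -13, -9]
SUB     -> [5, -4]
SUB     -> [9]
PUSH -2 -> [9, -2]
PUSH -1 -> [9, -2, -1]
MUL     -> [9, 2]
ADD     -> [11]
PUSH -1 -> [11, -1]
PUSH 12 -> [11, -1, 12]
PUSH 78 -> [11, -1, 12, 78]
MUL     -> [11, -1, 936]
DUP     -> [11, -1, 936, 936]
ADD     -> [11, -1, 1872]
ADD     -> [11, 1871]
ADD     -> [1882]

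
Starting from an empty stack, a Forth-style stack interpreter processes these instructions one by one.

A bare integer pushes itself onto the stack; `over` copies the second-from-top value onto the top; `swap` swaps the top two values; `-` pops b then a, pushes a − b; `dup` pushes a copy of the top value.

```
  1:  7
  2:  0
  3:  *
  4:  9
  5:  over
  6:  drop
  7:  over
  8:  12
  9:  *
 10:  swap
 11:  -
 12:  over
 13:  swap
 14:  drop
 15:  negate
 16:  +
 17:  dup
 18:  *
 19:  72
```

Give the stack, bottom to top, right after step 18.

[0]

7      : [7]
0      : [7, 0]
*      : [0]
9      : [0, 9]
over   : [0, 9, 0]
drop   : [0, 9]
over   : [0, 9, 0]
12     : [0, 9, 0, 12]
*      : [0, 9, 0]
swap   : [0, 0, 9]
-      : [0, -9]
over   : [0, -9, 0]
swap   : [0, 0, -9]
drop   : [0, 0]
negate : [0, 0]
+      : [0]
dup    : [0, 0]
*      : [0]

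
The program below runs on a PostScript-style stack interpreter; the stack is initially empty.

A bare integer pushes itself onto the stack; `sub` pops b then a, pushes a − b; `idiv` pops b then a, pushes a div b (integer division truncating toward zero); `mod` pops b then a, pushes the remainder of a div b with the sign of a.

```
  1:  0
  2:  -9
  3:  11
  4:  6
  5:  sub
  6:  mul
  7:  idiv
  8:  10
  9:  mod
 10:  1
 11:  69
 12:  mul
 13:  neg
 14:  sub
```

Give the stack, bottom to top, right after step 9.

0    -> 0
-9   -> 0 -9
11   -> 0 -9 11
6    -> 0 -9 11 6
sub  -> 0 -9 5
mul  -> 0 -45
idiv -> 0
10   -> 0 10
mod  -> 0

[0]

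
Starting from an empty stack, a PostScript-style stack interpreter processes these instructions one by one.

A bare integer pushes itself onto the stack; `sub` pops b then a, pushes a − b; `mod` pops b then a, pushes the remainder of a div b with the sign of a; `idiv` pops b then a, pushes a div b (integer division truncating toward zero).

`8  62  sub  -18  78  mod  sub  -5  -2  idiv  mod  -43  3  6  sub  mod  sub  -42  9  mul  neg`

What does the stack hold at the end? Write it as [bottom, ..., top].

8    : [8]
62   : [8, 62]
sub  : [-54]
-18  : [-54, -18]
78   : [-54, -18, 78]
mod  : [-54, -18]
sub  : [-36]
-5   : [-36, -5]
-2   : [-36, -5, -2]
idiv : [-36, 2]
mod  : [0]
-43  : [0, -43]
3    : [0, -43, 3]
6    : [0, -43, 3, 6]
sub  : [0, -43, -3]
mod  : [0, -1]
sub  : [1]
-42  : [1, -42]
9    : [1, -42, 9]
mul  : [1, -378]
neg  : [1, 378]

[1, 378]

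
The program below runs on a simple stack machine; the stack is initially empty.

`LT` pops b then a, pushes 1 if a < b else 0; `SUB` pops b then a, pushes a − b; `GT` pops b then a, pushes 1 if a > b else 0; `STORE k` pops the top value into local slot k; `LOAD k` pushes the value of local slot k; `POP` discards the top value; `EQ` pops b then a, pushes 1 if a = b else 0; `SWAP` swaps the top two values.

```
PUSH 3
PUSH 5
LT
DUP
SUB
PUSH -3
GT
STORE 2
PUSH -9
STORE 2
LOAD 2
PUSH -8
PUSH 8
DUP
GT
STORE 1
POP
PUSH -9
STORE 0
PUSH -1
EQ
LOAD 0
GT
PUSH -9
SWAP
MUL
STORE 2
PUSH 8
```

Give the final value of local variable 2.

PUSH 3   [3]
PUSH 5   [3, 5]
LT       [1]
DUP      [1, 1]
SUB      [0]
PUSH -3  [0, -3]
GT       [1]
STORE 2  []
PUSH -9  [-9]
STORE 2  []
LOAD 2   [-9]
PUSH -8  [-9, -8]
PUSH 8   [-9, -8, 8]
DUP      [-9, -8, 8, 8]
GT       [-9, -8, 0]
STORE 1  [-9, -8]
POP      [-9]
PUSH -9  [-9, -9]
STORE 0  [-9]
PUSH -1  [-9, -1]
EQ       [0]
LOAD 0   [0, -9]
GT       [1]
PUSH -9  [1, -9]
SWAP     [-9, 1]
MUL      [-9]
STORE 2  []
PUSH 8   [8]

-9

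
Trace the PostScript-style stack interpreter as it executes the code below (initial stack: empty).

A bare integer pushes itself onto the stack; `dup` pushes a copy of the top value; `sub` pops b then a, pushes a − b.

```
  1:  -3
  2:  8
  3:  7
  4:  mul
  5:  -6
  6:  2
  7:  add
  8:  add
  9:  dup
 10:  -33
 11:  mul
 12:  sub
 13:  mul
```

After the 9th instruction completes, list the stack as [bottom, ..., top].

[-3, 52, 52]

-3  : [-3]
8   : [-3, 8]
7   : [-3, 8, 7]
mul : [-3, 56]
-6  : [-3, 56, -6]
2   : [-3, 56, -6, 2]
add : [-3, 56, -4]
add : [-3, 52]
dup : [-3, 52, 52]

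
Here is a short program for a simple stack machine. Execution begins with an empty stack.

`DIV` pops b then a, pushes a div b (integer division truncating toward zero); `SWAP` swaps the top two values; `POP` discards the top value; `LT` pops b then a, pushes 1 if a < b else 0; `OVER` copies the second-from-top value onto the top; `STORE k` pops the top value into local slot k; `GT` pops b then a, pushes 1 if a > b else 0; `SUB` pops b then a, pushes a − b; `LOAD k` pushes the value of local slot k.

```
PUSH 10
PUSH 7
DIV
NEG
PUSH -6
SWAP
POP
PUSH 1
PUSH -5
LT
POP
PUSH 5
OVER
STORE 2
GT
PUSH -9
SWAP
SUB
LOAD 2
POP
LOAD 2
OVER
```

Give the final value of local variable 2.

-6

PUSH 10 -> 10
PUSH 7  -> 10 7
DIV     -> 1
NEG     -> -1
PUSH -6 -> -1 -6
SWAP    -> -6 -1
POP     -> -6
PUSH 1  -> -6 1
PUSH -5 -> -6 1 -5
LT      -> -6 0
POP     -> -6
PUSH 5  -> -6 5
OVER    -> -6 5 -6
STORE 2 -> -6 5
GT      -> 0
PUSH -9 -> 0 -9
SWAP    -> -9 0
SUB     -> -9
LOAD 2  -> -9 -6
POP     -> -9
LOAD 2  -> -9 -6
OVER    -> -9 -6 -9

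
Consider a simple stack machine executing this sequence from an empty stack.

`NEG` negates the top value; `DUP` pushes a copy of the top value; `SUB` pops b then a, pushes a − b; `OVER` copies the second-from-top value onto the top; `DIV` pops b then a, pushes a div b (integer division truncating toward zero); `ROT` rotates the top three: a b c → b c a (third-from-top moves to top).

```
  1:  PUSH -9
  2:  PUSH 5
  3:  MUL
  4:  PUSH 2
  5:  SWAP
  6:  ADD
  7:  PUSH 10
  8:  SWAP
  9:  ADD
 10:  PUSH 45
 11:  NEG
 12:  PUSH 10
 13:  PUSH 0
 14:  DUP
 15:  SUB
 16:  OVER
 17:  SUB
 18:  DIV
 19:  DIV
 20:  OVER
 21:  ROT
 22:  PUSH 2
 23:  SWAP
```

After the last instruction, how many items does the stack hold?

PUSH -9 -> -9
PUSH 5  -> -9 5
MUL     -> -45
PUSH 2  -> -45 2
SWAP    -> 2 -45
ADD     -> -43
PUSH 10 -> -43 10
SWAP    -> 10 -43
ADD     -> -33
PUSH 45 -> -33 45
NEG     -> -33 -45
PUSH 10 -> -33 -45 10
PUSH 0  -> -33 -45 10 0
DUP     -> -33 -45 10 0 0
SUB     -> -33 -45 10 0
OVER    -> -33 -45 10 0 10
SUB     -> -33 -45 10 -10
DIV     -> -33 -45 -1
DIV     -> -33 45
OVER    -> -33 45 -33
ROT     -> 45 -33 -33
PUSH 2  -> 45 -33 -33 2
SWAP    -> 45 -33 2 -33

4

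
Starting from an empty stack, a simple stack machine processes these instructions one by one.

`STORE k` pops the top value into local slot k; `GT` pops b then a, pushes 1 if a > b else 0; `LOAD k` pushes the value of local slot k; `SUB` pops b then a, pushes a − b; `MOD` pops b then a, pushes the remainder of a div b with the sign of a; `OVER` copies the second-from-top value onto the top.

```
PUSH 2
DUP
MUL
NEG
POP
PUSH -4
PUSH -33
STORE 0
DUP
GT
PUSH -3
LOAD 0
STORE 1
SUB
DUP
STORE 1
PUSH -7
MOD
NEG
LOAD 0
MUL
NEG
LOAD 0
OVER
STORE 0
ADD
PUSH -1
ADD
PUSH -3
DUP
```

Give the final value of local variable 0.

PUSH 2   : [2]
DUP      : [2, 2]
MUL      : [4]
NEG      : [-4]
POP      : []
PUSH -4  : [-4]
PUSH -33 : [-4, -33]
STORE 0  : [-4]
DUP      : [-4, -4]
GT       : [0]
PUSH -3  : [0, -3]
LOAD 0   : [0, -3, -33]
STORE 1  : [0, -3]
SUB      : [3]
DUP      : [3, 3]
STORE 1  : [3]
PUSH -7  : [3, -7]
MOD      : [3]
NEG      : [-3]
LOAD 0   : [-3, -33]
MUL      : [99]
NEG      : [-99]
LOAD 0   : [-99, -33]
OVER     : [-99, -33, -99]
STORE 0  : [-99, -33]
ADD      : [-132]
PUSH -1  : [-132, -1]
ADD      : [-133]
PUSH -3  : [-133, -3]
DUP      : [-133, -3, -3]

-99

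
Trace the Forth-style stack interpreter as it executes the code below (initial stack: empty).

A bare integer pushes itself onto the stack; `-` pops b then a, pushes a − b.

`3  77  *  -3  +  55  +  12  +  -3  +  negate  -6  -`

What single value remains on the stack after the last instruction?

3       3
77      3 77
*       231
-3      231 -3
+       228
55      228 55
+       283
12      283 12
+       295
-3      295 -3
+       292
negate  -292
-6      -292 -6
-       -286

-286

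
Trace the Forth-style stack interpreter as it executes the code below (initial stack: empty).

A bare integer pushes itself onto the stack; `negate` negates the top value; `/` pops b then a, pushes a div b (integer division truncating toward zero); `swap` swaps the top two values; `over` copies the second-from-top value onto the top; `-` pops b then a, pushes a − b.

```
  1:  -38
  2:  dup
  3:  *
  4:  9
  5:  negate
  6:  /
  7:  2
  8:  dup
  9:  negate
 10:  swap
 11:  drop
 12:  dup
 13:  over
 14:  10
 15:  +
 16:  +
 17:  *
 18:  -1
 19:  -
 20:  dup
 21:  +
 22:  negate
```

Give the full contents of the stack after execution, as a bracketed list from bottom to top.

-38    -> [-38]
dup    -> [-38, -38]
*      -> [1444]
9      -> [1444, 9]
negate -> [1444, -9]
/      -> [-160]
2      -> [-160, 2]
dup    -> [-160, 2, 2]
negate -> [-160, 2, -2]
swap   -> [-160, -2, 2]
drop   -> [-160, -2]
dup    -> [-160, -2, -2]
over   -> [-160, -2, -2, -2]
10     -> [-160, -2, -2, -2, 10]
+      -> [-160, -2, -2, 8]
+      -> [-160, -2, 6]
*      -> [-160, -12]
-1     -> [-160, -12, -1]
-      -> [-160, -11]
dup    -> [-160, -11, -11]
+      -> [-160, -22]
negate -> [-160, 22]

[-160, 22]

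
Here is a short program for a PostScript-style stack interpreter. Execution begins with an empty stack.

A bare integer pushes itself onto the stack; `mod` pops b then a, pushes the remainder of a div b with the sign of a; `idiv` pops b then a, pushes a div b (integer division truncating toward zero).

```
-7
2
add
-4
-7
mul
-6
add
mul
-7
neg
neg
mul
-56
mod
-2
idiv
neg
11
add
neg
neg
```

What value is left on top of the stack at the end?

-7   → [-7]
2    → [-7, 2]
add  → [-5]
-4   → [-5, -4]
-7   → [-5, -4, -7]
mul  → [-5, 28]
-6   → [-5, 28, -6]
add  → [-5, 22]
mul  → [-110]
-7   → [-110, -7]
neg  → [-110, 7]
neg  → [-110, -7]
mul  → [770]
-56  → [770, -56]
mod  → [42]
-2   → [42, -2]
idiv → [-21]
neg  → [21]
11   → [21, 11]
add  → [32]
neg  → [-32]
neg  → [32]

32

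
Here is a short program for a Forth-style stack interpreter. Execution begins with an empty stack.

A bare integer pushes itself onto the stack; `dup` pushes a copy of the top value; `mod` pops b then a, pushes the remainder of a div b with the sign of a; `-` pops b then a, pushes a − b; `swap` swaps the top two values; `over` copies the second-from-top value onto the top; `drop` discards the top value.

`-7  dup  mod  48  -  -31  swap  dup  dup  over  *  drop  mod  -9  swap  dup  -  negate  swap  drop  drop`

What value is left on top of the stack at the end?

-31

-7      [-7]
dup     [-7, -7]
mod     [0]
48      [0, 48]
-       [-48]
-31     [-48, -31]
swap    [-31, -48]
dup     [-31, -48, -48]
dup     [-31, -48, -48, -48]
over    [-31, -48, -48, -48, -48]
*       [-31, -48, -48, 2304]
drop    [-31, -48, -48]
mod     [-31, 0]
-9      [-31, 0, -9]
swap    [-31, -9, 0]
dup     [-31, -9, 0, 0]
-       [-31, -9, 0]
negate  [-31, -9, 0]
swap    [-31, 0, -9]
drop    [-31, 0]
drop    [-31]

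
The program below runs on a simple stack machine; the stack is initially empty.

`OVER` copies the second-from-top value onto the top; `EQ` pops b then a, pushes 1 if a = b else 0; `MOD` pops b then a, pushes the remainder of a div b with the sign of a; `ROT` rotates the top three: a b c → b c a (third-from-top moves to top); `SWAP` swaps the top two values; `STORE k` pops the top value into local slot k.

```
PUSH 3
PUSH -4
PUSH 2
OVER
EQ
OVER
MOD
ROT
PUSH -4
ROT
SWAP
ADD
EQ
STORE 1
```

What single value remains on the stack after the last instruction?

-4

PUSH 3  : 3
PUSH -4 : 3 -4
PUSH 2  : 3 -4 2
OVER    : 3 -4 2 -4
EQ      : 3 -4 0
OVER    : 3 -4 0 -4
MOD     : 3 -4 0
ROT     : -4 0 3
PUSH -4 : -4 0 3 -4
ROT     : -4 3 -4 0
SWAP    : -4 3 0 -4
ADD     : -4 3 -4
EQ      : -4 0
STORE 1 : -4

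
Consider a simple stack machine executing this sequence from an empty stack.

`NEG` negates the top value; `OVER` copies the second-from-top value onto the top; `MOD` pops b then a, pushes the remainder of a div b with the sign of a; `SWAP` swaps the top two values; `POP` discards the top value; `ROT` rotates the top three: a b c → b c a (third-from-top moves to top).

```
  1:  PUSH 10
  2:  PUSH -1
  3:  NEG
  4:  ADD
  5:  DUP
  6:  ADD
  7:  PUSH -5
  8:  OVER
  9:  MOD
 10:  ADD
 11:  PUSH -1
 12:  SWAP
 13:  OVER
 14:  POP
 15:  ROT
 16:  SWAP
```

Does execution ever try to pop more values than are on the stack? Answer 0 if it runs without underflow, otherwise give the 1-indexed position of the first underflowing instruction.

15

PUSH 10 : 10
PUSH -1 : 10 -1
NEG     : 10 1
ADD     : 11
DUP     : 11 11
ADD     : 22
PUSH -5 : 22 -5
OVER    : 22 -5 22
MOD     : 22 -5
ADD     : 17
PUSH -1 : 17 -1
SWAP    : -1 17
OVER    : -1 17 -1
POP     : -1 17
ROT  — needs 3 operands, stack has 2 → underflow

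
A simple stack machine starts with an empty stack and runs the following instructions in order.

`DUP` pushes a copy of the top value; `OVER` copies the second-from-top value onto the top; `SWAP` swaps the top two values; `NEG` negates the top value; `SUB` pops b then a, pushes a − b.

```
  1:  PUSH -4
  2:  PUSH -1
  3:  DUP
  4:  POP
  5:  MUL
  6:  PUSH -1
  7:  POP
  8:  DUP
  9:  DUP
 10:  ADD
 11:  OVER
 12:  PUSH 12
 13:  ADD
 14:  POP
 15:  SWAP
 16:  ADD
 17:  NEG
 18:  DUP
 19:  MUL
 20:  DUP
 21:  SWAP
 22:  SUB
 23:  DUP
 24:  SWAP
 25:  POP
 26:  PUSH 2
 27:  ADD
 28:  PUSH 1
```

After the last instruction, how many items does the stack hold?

2

PUSH -4 : -4
PUSH -1 : -4 -1
DUP     : -4 -1 -1
POP     : -4 -1
MUL     : 4
PUSH -1 : 4 -1
POP     : 4
DUP     : 4 4
DUP     : 4 4 4
ADD     : 4 8
OVER    : 4 8 4
PUSH 12 : 4 8 4 12
ADD     : 4 8 16
POP     : 4 8
SWAP    : 8 4
ADD     : 12
NEG     : -12
DUP     : -12 -12
MUL     : 144
DUP     : 144 144
SWAP    : 144 144
SUB     : 0
DUP     : 0 0
SWAP    : 0 0
POP     : 0
PUSH 2  : 0 2
ADD     : 2
PUSH 1  : 2 1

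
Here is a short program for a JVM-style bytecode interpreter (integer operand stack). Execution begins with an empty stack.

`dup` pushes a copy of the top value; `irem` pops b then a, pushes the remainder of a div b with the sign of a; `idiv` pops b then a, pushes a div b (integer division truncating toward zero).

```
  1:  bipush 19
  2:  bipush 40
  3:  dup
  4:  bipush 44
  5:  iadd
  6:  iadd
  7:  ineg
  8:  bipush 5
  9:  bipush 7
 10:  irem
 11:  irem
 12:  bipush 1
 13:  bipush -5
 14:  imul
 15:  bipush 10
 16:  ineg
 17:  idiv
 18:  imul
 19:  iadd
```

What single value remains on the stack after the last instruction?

19

bipush 19 : 19
bipush 40 : 19 40
dup       : 19 40 40
bipush 44 : 19 40 40 44
iadd      : 19 40 84
iadd      : 19 124
ineg      : 19 -124
bipush 5  : 19 -124 5
bipush 7  : 19 -124 5 7
irem      : 19 -124 5
irem      : 19 -4
bipush 1  : 19 -4 1
bipush -5 : 19 -4 1 -5
imul      : 19 -4 -5
bipush 10 : 19 -4 -5 10
ineg      : 19 -4 -5 -10
idiv      : 19 -4 0
imul      : 19 0
iadd      : 19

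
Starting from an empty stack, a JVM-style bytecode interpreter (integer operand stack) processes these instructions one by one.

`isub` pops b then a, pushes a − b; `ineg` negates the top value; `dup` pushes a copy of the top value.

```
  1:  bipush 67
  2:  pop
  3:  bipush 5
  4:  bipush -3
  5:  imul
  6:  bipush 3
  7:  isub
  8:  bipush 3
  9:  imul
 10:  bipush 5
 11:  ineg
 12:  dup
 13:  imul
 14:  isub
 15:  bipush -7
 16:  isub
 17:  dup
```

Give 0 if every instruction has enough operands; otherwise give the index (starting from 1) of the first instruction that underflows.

0

bipush 67  [67]
pop        []
bipush 5   [5]
bipush -3  [5, -3]
imul       [-15]
bipush 3   [-15, 3]
isub       [-18]
bipush 3   [-18, 3]
imul       [-54]
bipush 5   [-54, 5]
ineg       [-54, -5]
dup        [-54, -5, -5]
imul       [-54, 25]
isub       [-79]
bipush -7  [-79, -7]
isub       [-72]
dup        [-72, -72]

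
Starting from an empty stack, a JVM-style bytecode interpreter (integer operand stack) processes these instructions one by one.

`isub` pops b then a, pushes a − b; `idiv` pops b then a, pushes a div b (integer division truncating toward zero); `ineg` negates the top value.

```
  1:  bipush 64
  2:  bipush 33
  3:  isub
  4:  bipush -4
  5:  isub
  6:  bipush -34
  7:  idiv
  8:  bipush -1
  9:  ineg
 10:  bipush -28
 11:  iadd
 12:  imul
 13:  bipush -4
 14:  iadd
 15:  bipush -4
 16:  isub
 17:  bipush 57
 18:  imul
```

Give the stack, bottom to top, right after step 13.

[27, -4]

bipush 64   64
bipush 33   64 33
isub        31
bipush -4   31 -4
isub        35
bipush -34  35 -34
idiv        -1
bipush -1   -1 -1
ineg        -1 1
bipush -28  -1 1 -28
iadd        -1 -27
imul        27
bipush -4   27 -4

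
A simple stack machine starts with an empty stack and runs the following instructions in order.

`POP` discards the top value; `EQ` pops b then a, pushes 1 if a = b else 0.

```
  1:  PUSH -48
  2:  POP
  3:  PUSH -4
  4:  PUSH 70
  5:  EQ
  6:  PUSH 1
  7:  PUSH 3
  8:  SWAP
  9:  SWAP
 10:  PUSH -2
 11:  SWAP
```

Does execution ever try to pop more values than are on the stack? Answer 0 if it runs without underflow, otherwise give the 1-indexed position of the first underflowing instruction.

PUSH -48 : [-48]
POP      : []
PUSH -4  : [-4]
PUSH 70  : [-4, 70]
EQ       : [0]
PUSH 1   : [0, 1]
PUSH 3   : [0, 1, 3]
SWAP     : [0, 3, 1]
SWAP     : [0, 1, 3]
PUSH -2  : [0, 1, 3, -2]
SWAP     : [0, 1, -2, 3]

0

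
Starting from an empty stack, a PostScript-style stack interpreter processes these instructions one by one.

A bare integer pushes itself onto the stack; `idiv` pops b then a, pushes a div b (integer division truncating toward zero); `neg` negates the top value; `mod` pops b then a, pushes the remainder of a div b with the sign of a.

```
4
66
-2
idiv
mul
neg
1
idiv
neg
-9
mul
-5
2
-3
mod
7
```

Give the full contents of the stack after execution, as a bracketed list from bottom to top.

[1188, -5, 2, 7]

4     [4]
66    [4, 66]
-2    [4, 66, -2]
idiv  [4, -33]
mul   [-132]
neg   [132]
1     [132, 1]
idiv  [132]
neg   [-132]
-9    [-132, -9]
mul   [1188]
-5    [1188, -5]
2     [1188, -5, 2]
-3    [1188, -5, 2, -3]
mod   [1188, -5, 2]
7     [1188, -5, 2, 7]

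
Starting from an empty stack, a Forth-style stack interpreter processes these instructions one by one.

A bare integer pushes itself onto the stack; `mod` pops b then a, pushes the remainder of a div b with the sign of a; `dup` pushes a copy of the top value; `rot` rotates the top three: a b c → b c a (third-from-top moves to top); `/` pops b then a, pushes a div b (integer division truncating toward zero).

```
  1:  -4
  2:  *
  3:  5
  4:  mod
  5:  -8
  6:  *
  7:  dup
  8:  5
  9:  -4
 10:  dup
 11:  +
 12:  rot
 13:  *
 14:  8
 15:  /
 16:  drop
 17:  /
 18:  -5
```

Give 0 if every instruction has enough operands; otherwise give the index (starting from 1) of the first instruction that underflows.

2

-4 -> -4
*  — needs 2 operands, stack has 1 → underflow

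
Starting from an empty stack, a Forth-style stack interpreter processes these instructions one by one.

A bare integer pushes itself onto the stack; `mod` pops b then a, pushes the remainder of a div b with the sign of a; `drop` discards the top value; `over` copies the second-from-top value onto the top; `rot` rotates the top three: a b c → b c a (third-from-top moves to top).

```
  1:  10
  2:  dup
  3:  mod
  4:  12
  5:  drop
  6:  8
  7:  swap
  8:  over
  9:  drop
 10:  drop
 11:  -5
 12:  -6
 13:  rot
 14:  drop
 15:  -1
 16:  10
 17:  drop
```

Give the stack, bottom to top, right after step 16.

[-5, -6, -1, 10]

10   → 10
dup  → 10 10
mod  → 0
12   → 0 12
drop → 0
8    → 0 8
swap → 8 0
over → 8 0 8
drop → 8 0
drop → 8
-5   → 8 -5
-6   → 8 -5 -6
rot  → -5 -6 8
drop → -5 -6
-1   → -5 -6 -1
10   → -5 -6 -1 10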